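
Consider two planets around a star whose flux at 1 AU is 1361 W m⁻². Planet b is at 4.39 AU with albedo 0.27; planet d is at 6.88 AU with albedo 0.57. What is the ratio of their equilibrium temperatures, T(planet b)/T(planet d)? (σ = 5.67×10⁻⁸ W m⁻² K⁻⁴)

T₁/T₂ ≈ 1.429

T_eq = [S₀(1−A)/(4σd²)]^(1/4), so T ∝ (1−A)^(1/4) / √d.
T₁ = [1361×0.73/(4×5.67×10⁻⁸×4.39²)]^(1/4) = 122.79 K.
T₂ = [1361×0.43/(4×5.67×10⁻⁸×6.88²)]^(1/4) = 85.93 K.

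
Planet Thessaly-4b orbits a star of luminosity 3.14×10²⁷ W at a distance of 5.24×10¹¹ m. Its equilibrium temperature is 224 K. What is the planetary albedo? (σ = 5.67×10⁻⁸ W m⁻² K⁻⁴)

A ≈ 0.37

Flux: S = L/(4πd²) = 3.14×10²⁷/(4π×(5.24×10¹¹)²) = 910 W m⁻².
From T_eq⁴ = S(1−A)/(4σ): 1−A = 4σT_eq⁴/S.
1−A = 4 × 5.67×10⁻⁸ × (224)⁴ / 910 = 0.627.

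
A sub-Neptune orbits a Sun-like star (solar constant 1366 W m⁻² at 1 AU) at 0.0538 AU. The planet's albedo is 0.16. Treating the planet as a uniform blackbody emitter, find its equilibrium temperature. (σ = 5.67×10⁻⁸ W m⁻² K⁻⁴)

T_eq ≈ 1150 K

Flux at 0.0538 AU: S = 1366/0.0538² = 4.72×10⁵ W m⁻².
Energy balance: absorbed = emitted ⇒ πR²·S(1−A) = 4πR²·σT_eq⁴, so T_eq⁴ = S(1−A)/(4σ).
T_eq = [4.72×10⁵ × 0.84 / (4 × 5.67×10⁻⁸)]^(1/4) = (1.75×10¹²)^(1/4) = 1150 K.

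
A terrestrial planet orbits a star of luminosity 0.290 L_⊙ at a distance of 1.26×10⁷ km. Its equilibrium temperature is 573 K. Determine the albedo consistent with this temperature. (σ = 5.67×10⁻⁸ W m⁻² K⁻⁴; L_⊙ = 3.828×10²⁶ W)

A ≈ 0.56

d = 1.26×10⁷ km = 1.26×10¹⁰ m.
L = 0.290 × 3.828×10²⁶ = 1.11×10²⁶ W.
Flux: S = L/(4πd²) = 1.11×10²⁶/(4π×(1.26×10¹⁰)²) = 5.56×10⁴ W m⁻².
From T_eq⁴ = S(1−A)/(4σ): 1−A = 4σT_eq⁴/S.
1−A = 4 × 5.67×10⁻⁸ × (573)⁴ / 5.56×10⁴ = 0.439.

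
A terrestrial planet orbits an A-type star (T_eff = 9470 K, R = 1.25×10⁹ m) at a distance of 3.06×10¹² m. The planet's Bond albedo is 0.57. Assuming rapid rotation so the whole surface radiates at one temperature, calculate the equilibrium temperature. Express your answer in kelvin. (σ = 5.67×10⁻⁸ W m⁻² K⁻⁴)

T_eq ≈ 110 K

L = 4πR_⋆²σT_⋆⁴ = 4π(1.25×10⁹)² × 5.67×10⁻⁸ × (9470)⁴ = 8.95×10²⁷ W.
S = L/(4πd²) = 76.1 W m⁻².
Energy balance: absorbed = emitted ⇒ πR²·S(1−A) = 4πR²·σT_eq⁴, so T_eq⁴ = S(1−A)/(4σ).
T_eq = [76.1 × 0.43 / (4 × 5.67×10⁻⁸)]^(1/4) = (1.44×10⁸)^(1/4) = 110 K.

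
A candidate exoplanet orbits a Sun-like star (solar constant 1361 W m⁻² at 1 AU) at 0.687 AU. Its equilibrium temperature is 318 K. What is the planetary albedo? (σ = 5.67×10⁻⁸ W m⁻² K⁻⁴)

Flux at 0.687 AU: S = 1361/0.687² = 2880 W m⁻².
From T_eq⁴ = S(1−A)/(4σ): 1−A = 4σT_eq⁴/S.
1−A = 4 × 5.67×10⁻⁸ × (318)⁴ / 2880 = 0.804.

A ≈ 0.20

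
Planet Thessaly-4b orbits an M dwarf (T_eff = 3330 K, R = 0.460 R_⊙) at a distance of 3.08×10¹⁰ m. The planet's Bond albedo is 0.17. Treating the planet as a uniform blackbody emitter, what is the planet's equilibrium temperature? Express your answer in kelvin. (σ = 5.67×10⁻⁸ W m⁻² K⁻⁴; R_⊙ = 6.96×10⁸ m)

T_eq ≈ 229 K

R_⋆ = 0.460 × 6.96×10⁸ = 3.20×10⁸ m.
L = 4πR_⋆²σT_⋆⁴ = 4π(3.20×10⁸)² × 5.67×10⁻⁸ × (3330)⁴ = 8.98×10²⁴ W.
S = L/(4πd²) = 753 W m⁻².
Energy balance: absorbed = emitted ⇒ πR²·S(1−A) = 4πR²·σT_eq⁴, so T_eq⁴ = S(1−A)/(4σ).
T_eq = [753 × 0.83 / (4 × 5.67×10⁻⁸)]^(1/4) = (2.76×10⁹)^(1/4) = 229 K.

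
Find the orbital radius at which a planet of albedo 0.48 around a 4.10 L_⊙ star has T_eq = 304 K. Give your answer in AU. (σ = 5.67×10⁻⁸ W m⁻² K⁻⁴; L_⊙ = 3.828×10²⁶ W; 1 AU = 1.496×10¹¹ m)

d ≈ 1.22 AU

L = 4.10 × 3.828×10²⁶ = 1.57×10²⁷ W.
From T_eq⁴ = L(1−A)/(16πσd²): d = √[L(1−A)/(16πσT_eq⁴)].
d = √[1.57×10²⁷ × 0.52 / (16π × 5.67×10⁻⁸ × (304)⁴)] = 1.83×10¹¹ m = 1.22 AU.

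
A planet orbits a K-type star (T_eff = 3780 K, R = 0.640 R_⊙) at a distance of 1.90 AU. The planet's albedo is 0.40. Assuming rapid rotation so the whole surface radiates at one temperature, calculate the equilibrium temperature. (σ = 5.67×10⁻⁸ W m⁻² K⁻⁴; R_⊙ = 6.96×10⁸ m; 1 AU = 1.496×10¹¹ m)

T_eq ≈ 93.1 K

R_⋆ = 0.640 × 6.96×10⁸ = 4.45×10⁸ m.
d = 1.90 AU = 2.84×10¹¹ m.
L = 4πR_⋆²σT_⋆⁴ = 4π(4.45×10⁸)² × 5.67×10⁻⁸ × (3780)⁴ = 2.89×10²⁵ W.
S = L/(4πd²) = 28.4 W m⁻².
Energy balance: absorbed = emitted ⇒ πR²·S(1−A) = 4πR²·σT_eq⁴, so T_eq⁴ = S(1−A)/(4σ).
T_eq = [28.4 × 0.60 / (4 × 5.67×10⁻⁸)]^(1/4) = (7.52×10⁷)^(1/4) = 93.1 K.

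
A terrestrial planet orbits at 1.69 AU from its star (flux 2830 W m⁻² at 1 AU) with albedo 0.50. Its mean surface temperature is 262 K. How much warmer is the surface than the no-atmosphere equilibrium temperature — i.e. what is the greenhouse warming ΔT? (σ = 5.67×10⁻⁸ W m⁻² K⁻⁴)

S = 2830/1.69² = 990.9 W m⁻².
T_eq = [S(1−A)/(4σ)]^(1/4) = [990.9×0.50/(4×5.67×10⁻⁸)]^(1/4) = 216.2 K.
ΔT = T_surf − T_eq = 262 − 216.2.

ΔT ≈ 45.8 K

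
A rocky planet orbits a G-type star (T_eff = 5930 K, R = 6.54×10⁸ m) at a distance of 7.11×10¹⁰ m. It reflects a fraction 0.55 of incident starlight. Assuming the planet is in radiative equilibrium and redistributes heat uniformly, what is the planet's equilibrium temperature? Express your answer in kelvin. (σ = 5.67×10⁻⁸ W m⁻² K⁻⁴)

L = 4πR_⋆²σT_⋆⁴ = 4π(6.54×10⁸)² × 5.67×10⁻⁸ × (5930)⁴ = 3.77×10²⁶ W.
S = L/(4πd²) = 5930 W m⁻².
Energy balance: absorbed = emitted ⇒ πR²·S(1−A) = 4πR²·σT_eq⁴, so T_eq⁴ = S(1−A)/(4σ).
T_eq = [5930 × 0.45 / (4 × 5.67×10⁻⁸)]^(1/4) = (1.18×10¹⁰)^(1/4) = 329 K.

T_eq ≈ 329 K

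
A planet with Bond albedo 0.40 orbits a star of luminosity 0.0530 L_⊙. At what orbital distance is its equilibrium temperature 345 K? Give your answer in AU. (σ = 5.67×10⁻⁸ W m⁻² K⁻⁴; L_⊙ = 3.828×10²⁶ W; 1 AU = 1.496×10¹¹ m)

L = 0.0530 × 3.828×10²⁶ = 2.03×10²⁵ W.
From T_eq⁴ = L(1−A)/(16πσd²): d = √[L(1−A)/(16πσT_eq⁴)].
d = √[2.03×10²⁵ × 0.60 / (16π × 5.67×10⁻⁸ × (345)⁴)] = 1.74×10¹⁰ m = 0.116 AU.

d ≈ 0.116 AU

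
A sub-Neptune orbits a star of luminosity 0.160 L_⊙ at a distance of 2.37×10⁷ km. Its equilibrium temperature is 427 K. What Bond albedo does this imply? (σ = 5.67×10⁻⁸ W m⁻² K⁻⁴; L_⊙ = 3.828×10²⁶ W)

d = 2.37×10⁷ km = 2.37×10¹⁰ m.
L = 0.160 × 3.828×10²⁶ = 6.12×10²⁵ W.
Flux: S = L/(4πd²) = 6.12×10²⁵/(4π×(2.37×10¹⁰)²) = 8680 W m⁻².
From T_eq⁴ = S(1−A)/(4σ): 1−A = 4σT_eq⁴/S.
1−A = 4 × 5.67×10⁻⁸ × (427)⁴ / 8680 = 0.869.

A ≈ 0.13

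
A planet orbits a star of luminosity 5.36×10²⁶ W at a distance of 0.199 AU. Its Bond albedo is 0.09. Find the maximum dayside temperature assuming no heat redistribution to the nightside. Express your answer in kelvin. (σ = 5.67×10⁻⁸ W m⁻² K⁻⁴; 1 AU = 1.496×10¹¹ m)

T_ss ≈ 937 K

d = 0.199 AU = 2.98×10¹⁰ m.
Flux: S = L/(4πd²) = 5.36×10²⁶/(4π×(2.98×10¹⁰)²) = 4.81×10⁴ W m⁻².
With no redistribution each surface element balances locally: S(1−A) = σT⁴.
T = [4.81×10⁴ × 0.91 / 5.67×10⁻⁸]^(1/4) = (7.72×10¹¹)^(1/4) = 937 K.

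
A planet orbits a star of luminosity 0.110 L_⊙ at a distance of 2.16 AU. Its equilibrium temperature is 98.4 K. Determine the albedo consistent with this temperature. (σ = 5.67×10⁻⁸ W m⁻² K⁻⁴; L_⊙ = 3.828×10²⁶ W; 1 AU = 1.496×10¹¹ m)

A ≈ 0.34

d = 2.16 AU = 3.23×10¹¹ m.
L = 0.110 × 3.828×10²⁶ = 4.21×10²⁵ W.
Flux: S = L/(4πd²) = 4.21×10²⁵/(4π×(3.23×10¹¹)²) = 32.1 W m⁻².
From T_eq⁴ = S(1−A)/(4σ): 1−A = 4σT_eq⁴/S.
1−A = 4 × 5.67×10⁻⁸ × (98.4)⁴ / 32.1 = 0.663.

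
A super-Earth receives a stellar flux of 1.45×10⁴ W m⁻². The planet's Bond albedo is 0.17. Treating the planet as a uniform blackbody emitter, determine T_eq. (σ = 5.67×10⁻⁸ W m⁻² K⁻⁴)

Energy balance: absorbed = emitted ⇒ πR²·S(1−A) = 4πR²·σT_eq⁴, so T_eq⁴ = S(1−A)/(4σ).
T_eq = [1.45×10⁴ × 0.83 / (4 × 5.67×10⁻⁸)]^(1/4) = (5.31×10¹⁰)^(1/4) = 480 K.

T_eq ≈ 480 K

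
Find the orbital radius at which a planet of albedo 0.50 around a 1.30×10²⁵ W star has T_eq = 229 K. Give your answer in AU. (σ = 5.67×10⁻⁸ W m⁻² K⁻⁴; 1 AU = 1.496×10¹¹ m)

From T_eq⁴ = L(1−A)/(16πσd²): d = √[L(1−A)/(16πσT_eq⁴)].
d = √[1.30×10²⁵ × 0.50 / (16π × 5.67×10⁻⁸ × (229)⁴)] = 2.88×10¹⁰ m = 0.192 AU.

d ≈ 0.192 AU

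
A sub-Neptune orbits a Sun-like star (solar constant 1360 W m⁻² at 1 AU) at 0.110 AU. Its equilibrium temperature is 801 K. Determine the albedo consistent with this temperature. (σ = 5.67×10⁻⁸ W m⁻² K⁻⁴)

Flux at 0.110 AU: S = 1360/0.110² = 1.12×10⁵ W m⁻².
From T_eq⁴ = S(1−A)/(4σ): 1−A = 4σT_eq⁴/S.
1−A = 4 × 5.67×10⁻⁸ × (801)⁴ / 1.12×10⁵ = 0.831.

A ≈ 0.17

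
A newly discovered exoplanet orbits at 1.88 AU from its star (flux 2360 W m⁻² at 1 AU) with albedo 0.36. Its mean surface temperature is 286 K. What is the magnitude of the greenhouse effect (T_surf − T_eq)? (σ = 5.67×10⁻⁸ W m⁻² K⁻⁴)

S = 2360/1.88² = 667.7 W m⁻².
T_eq = [S(1−A)/(4σ)]^(1/4) = [667.7×0.64/(4×5.67×10⁻⁸)]^(1/4) = 208.3 K.
ΔT = T_surf − T_eq = 286 − 208.3.

ΔT ≈ 77.7 K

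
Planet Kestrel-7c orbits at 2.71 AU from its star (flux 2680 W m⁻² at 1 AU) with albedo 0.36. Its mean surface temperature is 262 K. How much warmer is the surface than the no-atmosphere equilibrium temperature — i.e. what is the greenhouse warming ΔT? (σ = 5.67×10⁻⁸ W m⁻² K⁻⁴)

ΔT ≈ 82.9 K

S = 2680/2.71² = 364.9 W m⁻².
T_eq = [S(1−A)/(4σ)]^(1/4) = [364.9×0.64/(4×5.67×10⁻⁸)]^(1/4) = 179.1 K.
ΔT = T_surf − T_eq = 262 − 179.1.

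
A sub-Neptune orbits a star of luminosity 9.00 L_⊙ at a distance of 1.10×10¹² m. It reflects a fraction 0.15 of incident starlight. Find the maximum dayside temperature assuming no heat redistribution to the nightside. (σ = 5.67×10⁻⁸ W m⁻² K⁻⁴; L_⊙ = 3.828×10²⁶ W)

L = 9.00 × 3.828×10²⁶ = 3.45×10²⁷ W.
Flux: S = L/(4πd²) = 3.45×10²⁷/(4π×(1.10×10¹²)²) = 227 W m⁻².
With no redistribution each surface element balances locally: S(1−A) = σT⁴.
T = [227 × 0.85 / 5.67×10⁻⁸]^(1/4) = (3.40×10⁹)^(1/4) = 241 K.

T_ss ≈ 241 K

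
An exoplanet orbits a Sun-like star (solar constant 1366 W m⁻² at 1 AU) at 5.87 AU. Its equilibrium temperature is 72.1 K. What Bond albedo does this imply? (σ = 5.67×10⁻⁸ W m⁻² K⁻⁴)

A ≈ 0.85

Flux at 5.87 AU: S = 1366/5.87² = 39.6 W m⁻².
From T_eq⁴ = S(1−A)/(4σ): 1−A = 4σT_eq⁴/S.
1−A = 4 × 5.67×10⁻⁸ × (72.1)⁴ / 39.6 = 0.155.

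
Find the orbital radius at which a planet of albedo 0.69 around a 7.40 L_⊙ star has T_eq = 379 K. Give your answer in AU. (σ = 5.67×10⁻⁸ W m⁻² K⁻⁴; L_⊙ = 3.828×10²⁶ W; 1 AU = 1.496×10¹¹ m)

L = 7.40 × 3.828×10²⁶ = 2.83×10²⁷ W.
From T_eq⁴ = L(1−A)/(16πσd²): d = √[L(1−A)/(16πσT_eq⁴)].
d = √[2.83×10²⁷ × 0.31 / (16π × 5.67×10⁻⁸ × (379)⁴)] = 1.22×10¹¹ m = 0.817 AU.

d ≈ 0.817 AU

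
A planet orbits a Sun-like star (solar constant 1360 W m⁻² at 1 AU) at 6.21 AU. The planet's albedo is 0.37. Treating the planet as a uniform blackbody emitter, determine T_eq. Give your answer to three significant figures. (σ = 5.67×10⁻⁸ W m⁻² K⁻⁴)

T_eq ≈ 99.5 K

Flux at 6.21 AU: S = 1360/6.21² = 35.3 W m⁻².
Energy balance: absorbed = emitted ⇒ πR²·S(1−A) = 4πR²·σT_eq⁴, so T_eq⁴ = S(1−A)/(4σ).
T_eq = [35.3 × 0.63 / (4 × 5.67×10⁻⁸)]^(1/4) = (9.80×10⁷)^(1/4) = 99.5 K.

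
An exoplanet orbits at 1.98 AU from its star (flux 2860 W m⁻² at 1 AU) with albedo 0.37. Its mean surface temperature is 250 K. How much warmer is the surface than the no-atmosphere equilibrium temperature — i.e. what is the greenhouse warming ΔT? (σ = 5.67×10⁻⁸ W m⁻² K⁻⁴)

S = 2860/1.98² = 729.5 W m⁻².
T_eq = [S(1−A)/(4σ)]^(1/4) = [729.5×0.63/(4×5.67×10⁻⁸)]^(1/4) = 212.2 K.
ΔT = T_surf − T_eq = 250 − 212.2.

ΔT ≈ 37.8 K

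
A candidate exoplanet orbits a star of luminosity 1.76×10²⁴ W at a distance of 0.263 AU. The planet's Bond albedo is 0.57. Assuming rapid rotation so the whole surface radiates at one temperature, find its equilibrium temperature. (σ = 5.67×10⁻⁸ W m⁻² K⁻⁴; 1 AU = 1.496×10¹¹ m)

T_eq ≈ 114 K

d = 0.263 AU = 3.93×10¹⁰ m.
Flux: S = L/(4πd²) = 1.76×10²⁴/(4π×(3.93×10¹⁰)²) = 90.5 W m⁻².
Energy balance: absorbed = emitted ⇒ πR²·S(1−A) = 4πR²·σT_eq⁴, so T_eq⁴ = S(1−A)/(4σ).
T_eq = [90.5 × 0.43 / (4 × 5.67×10⁻⁸)]^(1/4) = (1.72×10⁸)^(1/4) = 114 K.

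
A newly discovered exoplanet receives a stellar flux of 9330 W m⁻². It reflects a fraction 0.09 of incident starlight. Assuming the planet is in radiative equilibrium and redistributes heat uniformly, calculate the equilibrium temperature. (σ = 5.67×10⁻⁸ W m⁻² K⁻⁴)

T_eq ≈ 440 K

Energy balance: absorbed = emitted ⇒ πR²·S(1−A) = 4πR²·σT_eq⁴, so T_eq⁴ = S(1−A)/(4σ).
T_eq = [9330 × 0.91 / (4 × 5.67×10⁻⁸)]^(1/4) = (3.74×10¹⁰)^(1/4) = 440 K.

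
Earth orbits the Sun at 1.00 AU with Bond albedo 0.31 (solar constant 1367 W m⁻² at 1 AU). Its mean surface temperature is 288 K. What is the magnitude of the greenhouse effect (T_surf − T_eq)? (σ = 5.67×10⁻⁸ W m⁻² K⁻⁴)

ΔT ≈ 34.1 K

S = 1367/1.00² = 1367 W m⁻².
T_eq = [S(1−A)/(4σ)]^(1/4) = [1367×0.69/(4×5.67×10⁻⁸)]^(1/4) = 253.9 K.
ΔT = T_surf − T_eq = 288 − 253.9.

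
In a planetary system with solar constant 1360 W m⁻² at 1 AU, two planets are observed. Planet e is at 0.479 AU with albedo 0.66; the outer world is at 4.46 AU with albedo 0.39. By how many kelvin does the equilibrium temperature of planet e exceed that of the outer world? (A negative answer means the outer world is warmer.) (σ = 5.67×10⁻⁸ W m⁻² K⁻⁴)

T_eq = [S₀(1−A)/(4σd²)]^(1/4), so T ∝ (1−A)^(1/4) / √d.
T₁ = [1360×0.34/(4×5.67×10⁻⁸×0.479²)]^(1/4) = 307.03 K.
T₂ = [1360×0.61/(4×5.67×10⁻⁸×4.46²)]^(1/4) = 116.45 K.

ΔT ≈ 190.6 K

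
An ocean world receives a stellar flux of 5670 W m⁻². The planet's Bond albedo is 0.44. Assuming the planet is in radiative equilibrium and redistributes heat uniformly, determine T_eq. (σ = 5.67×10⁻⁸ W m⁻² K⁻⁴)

Energy balance: absorbed = emitted ⇒ πR²·S(1−A) = 4πR²·σT_eq⁴, so T_eq⁴ = S(1−A)/(4σ).
T_eq = [5670 × 0.56 / (4 × 5.67×10⁻⁸)]^(1/4) = (1.40×10¹⁰)^(1/4) = 344 K.

T_eq ≈ 344 K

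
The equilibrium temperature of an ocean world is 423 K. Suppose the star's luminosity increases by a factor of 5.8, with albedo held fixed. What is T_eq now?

T_eq ∝ L^(1/4) · d^(−1/2).
T′ = 423 × 5.8^(1/4) = 656 K.

T_eq ≈ 656 K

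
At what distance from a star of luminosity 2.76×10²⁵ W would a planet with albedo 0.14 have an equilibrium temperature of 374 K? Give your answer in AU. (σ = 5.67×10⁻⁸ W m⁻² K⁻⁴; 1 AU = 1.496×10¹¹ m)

d ≈ 0.138 AU

From T_eq⁴ = L(1−A)/(16πσd²): d = √[L(1−A)/(16πσT_eq⁴)].
d = √[2.76×10²⁵ × 0.86 / (16π × 5.67×10⁻⁸ × (374)⁴)] = 2.06×10¹⁰ m = 0.138 AU.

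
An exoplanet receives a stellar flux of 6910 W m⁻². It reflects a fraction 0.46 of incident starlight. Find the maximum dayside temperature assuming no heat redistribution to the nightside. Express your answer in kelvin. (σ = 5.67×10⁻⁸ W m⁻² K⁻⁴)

T_ss ≈ 506 K

With no redistribution each surface element balances locally: S(1−A) = σT⁴.
T = [6910 × 0.54 / 5.67×10⁻⁸]^(1/4) = (6.58×10¹⁰)^(1/4) = 506 K.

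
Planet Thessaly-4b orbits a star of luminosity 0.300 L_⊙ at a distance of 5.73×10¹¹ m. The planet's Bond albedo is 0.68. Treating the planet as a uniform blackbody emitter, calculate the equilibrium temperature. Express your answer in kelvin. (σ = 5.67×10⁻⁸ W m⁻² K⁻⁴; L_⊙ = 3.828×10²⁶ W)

T_eq ≈ 79.2 K

L = 0.300 × 3.828×10²⁶ = 1.15×10²⁶ W.
Flux: S = L/(4πd²) = 1.15×10²⁶/(4π×(5.73×10¹¹)²) = 27.8 W m⁻².
Energy balance: absorbed = emitted ⇒ πR²·S(1−A) = 4πR²·σT_eq⁴, so T_eq⁴ = S(1−A)/(4σ).
T_eq = [27.8 × 0.32 / (4 × 5.67×10⁻⁸)]^(1/4) = (3.93×10⁷)^(1/4) = 79.2 K.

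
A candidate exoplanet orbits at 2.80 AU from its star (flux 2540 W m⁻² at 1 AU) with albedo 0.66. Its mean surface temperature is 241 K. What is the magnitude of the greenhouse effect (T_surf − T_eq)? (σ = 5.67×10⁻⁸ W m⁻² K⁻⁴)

ΔT ≈ 92.5 K

S = 2540/2.80² = 324.0 W m⁻².
T_eq = [S(1−A)/(4σ)]^(1/4) = [324.0×0.34/(4×5.67×10⁻⁸)]^(1/4) = 148.5 K.
ΔT = T_surf − T_eq = 241 − 148.5.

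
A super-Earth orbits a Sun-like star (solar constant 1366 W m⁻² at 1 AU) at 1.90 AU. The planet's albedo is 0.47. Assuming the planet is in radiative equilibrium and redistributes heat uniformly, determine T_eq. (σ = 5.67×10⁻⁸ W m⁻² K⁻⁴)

Flux at 1.90 AU: S = 1366/1.90² = 378 W m⁻².
Energy balance: absorbed = emitted ⇒ πR²·S(1−A) = 4πR²·σT_eq⁴, so T_eq⁴ = S(1−A)/(4σ).
T_eq = [378 × 0.53 / (4 × 5.67×10⁻⁸)]^(1/4) = (8.84×10⁸)^(1/4) = 172 K.

T_eq ≈ 172 K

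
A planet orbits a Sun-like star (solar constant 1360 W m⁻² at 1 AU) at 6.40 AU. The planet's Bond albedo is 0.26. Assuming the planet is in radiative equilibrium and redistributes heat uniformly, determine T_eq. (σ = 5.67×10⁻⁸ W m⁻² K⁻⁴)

T_eq ≈ 102 K

Flux at 6.40 AU: S = 1360/6.40² = 33.2 W m⁻².
Energy balance: absorbed = emitted ⇒ πR²·S(1−A) = 4πR²·σT_eq⁴, so T_eq⁴ = S(1−A)/(4σ).
T_eq = [33.2 × 0.74 / (4 × 5.67×10⁻⁸)]^(1/4) = (1.08×10⁸)^(1/4) = 102 K.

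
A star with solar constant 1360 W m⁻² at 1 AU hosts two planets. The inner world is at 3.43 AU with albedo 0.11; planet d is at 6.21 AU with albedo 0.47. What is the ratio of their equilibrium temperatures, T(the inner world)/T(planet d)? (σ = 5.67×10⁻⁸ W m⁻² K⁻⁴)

T₁/T₂ ≈ 1.532

T_eq = [S₀(1−A)/(4σd²)]^(1/4), so T ∝ (1−A)^(1/4) / √d.
T₁ = [1360×0.89/(4×5.67×10⁻⁸×3.43²)]^(1/4) = 145.94 K.
T₂ = [1360×0.53/(4×5.67×10⁻⁸×6.21²)]^(1/4) = 95.28 K.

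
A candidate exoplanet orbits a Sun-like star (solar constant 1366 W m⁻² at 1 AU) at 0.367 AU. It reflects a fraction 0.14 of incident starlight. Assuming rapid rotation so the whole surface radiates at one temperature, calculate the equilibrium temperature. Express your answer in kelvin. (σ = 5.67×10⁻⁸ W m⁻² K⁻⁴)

T_eq ≈ 443 K

Flux at 0.367 AU: S = 1366/0.367² = 1.01×10⁴ W m⁻².
Energy balance: absorbed = emitted ⇒ πR²·S(1−A) = 4πR²·σT_eq⁴, so T_eq⁴ = S(1−A)/(4σ).
T_eq = [1.01×10⁴ × 0.86 / (4 × 5.67×10⁻⁸)]^(1/4) = (3.85×10¹⁰)^(1/4) = 443 K.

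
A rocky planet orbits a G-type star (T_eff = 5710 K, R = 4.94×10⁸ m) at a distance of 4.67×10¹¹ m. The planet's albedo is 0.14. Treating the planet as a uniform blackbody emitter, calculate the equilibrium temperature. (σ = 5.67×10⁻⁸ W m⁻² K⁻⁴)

L = 4πR_⋆²σT_⋆⁴ = 4π(4.94×10⁸)² × 5.67×10⁻⁸ × (5710)⁴ = 1.85×10²⁶ W.
S = L/(4πd²) = 67.4 W m⁻².
Energy balance: absorbed = emitted ⇒ πR²·S(1−A) = 4πR²·σT_eq⁴, so T_eq⁴ = S(1−A)/(4σ).
T_eq = [67.4 × 0.86 / (4 × 5.67×10⁻⁸)]^(1/4) = (2.56×10⁸)^(1/4) = 126 K.

T_eq ≈ 126 K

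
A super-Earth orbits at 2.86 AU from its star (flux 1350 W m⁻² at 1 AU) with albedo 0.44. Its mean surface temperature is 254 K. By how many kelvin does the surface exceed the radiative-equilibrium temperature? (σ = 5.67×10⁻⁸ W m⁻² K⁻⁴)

ΔT ≈ 111.9 K

S = 1350/2.86² = 165.0 W m⁻².
T_eq = [S(1−A)/(4σ)]^(1/4) = [165.0×0.56/(4×5.67×10⁻⁸)]^(1/4) = 142.1 K.
ΔT = T_surf − T_eq = 254 − 142.1.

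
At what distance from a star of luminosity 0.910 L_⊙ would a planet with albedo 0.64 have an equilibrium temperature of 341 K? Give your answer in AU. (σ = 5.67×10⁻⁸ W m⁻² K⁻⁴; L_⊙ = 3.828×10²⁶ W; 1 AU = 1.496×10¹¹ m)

d ≈ 0.381 AU

L = 0.910 × 3.828×10²⁶ = 3.48×10²⁶ W.
From T_eq⁴ = L(1−A)/(16πσd²): d = √[L(1−A)/(16πσT_eq⁴)].
d = √[3.48×10²⁶ × 0.36 / (16π × 5.67×10⁻⁸ × (341)⁴)] = 5.70×10¹⁰ m = 0.381 AU.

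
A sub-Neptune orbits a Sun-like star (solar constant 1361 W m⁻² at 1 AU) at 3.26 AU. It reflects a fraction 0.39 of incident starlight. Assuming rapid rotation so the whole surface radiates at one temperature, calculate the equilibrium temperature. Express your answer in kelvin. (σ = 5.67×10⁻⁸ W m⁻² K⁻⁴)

Flux at 3.26 AU: S = 1361/3.26² = 128 W m⁻².
Energy balance: absorbed = emitted ⇒ πR²·S(1−A) = 4πR²·σT_eq⁴, so T_eq⁴ = S(1−A)/(4σ).
T_eq = [128 × 0.61 / (4 × 5.67×10⁻⁸)]^(1/4) = (3.44×10⁸)^(1/4) = 136 K.

T_eq ≈ 136 K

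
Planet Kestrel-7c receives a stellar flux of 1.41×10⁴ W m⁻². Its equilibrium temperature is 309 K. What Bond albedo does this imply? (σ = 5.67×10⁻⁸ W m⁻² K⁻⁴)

From T_eq⁴ = S(1−A)/(4σ): 1−A = 4σT_eq⁴/S.
1−A = 4 × 5.67×10⁻⁸ × (309)⁴ / 1.41×10⁴ = 0.147.

A ≈ 0.85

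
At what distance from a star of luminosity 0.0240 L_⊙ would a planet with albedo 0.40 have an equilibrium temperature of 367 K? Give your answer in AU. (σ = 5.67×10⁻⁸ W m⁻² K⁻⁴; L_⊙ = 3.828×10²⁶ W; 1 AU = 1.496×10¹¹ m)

L = 0.0240 × 3.828×10²⁶ = 9.19×10²⁴ W.
From T_eq⁴ = L(1−A)/(16πσd²): d = √[L(1−A)/(16πσT_eq⁴)].
d = √[9.19×10²⁴ × 0.60 / (16π × 5.67×10⁻⁸ × (367)⁴)] = 1.03×10¹⁰ m = 0.0690 AU.

d ≈ 0.0690 AU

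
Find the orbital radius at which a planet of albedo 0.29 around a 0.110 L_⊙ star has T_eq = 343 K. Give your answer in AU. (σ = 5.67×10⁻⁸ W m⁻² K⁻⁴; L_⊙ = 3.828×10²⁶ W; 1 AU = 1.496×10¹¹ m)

d ≈ 0.184 AU

L = 0.110 × 3.828×10²⁶ = 4.21×10²⁵ W.
From T_eq⁴ = L(1−A)/(16πσd²): d = √[L(1−A)/(16πσT_eq⁴)].
d = √[4.21×10²⁵ × 0.71 / (16π × 5.67×10⁻⁸ × (343)⁴)] = 2.75×10¹⁰ m = 0.184 AU.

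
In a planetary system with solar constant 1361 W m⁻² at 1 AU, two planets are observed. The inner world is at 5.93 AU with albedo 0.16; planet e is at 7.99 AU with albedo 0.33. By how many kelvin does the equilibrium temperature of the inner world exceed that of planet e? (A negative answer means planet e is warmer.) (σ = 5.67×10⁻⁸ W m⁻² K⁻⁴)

T_eq = [S₀(1−A)/(4σd²)]^(1/4), so T ∝ (1−A)^(1/4) / √d.
T₁ = [1361×0.84/(4×5.67×10⁻⁸×5.93²)]^(1/4) = 109.42 K.
T₂ = [1361×0.67/(4×5.67×10⁻⁸×7.99²)]^(1/4) = 89.08 K.

ΔT ≈ 20.3 K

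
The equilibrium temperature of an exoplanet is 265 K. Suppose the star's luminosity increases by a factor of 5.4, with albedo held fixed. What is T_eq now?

T_eq ∝ L^(1/4) · d^(−1/2).
T′ = 265 × 5.4^(1/4) = 404 K.

T_eq ≈ 404 K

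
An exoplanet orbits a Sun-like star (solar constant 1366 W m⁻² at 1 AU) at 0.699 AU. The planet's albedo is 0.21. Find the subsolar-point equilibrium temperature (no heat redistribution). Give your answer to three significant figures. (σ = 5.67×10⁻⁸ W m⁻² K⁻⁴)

T_ss ≈ 444 K

Flux at 0.699 AU: S = 1366/0.699² = 2800 W m⁻².
At the subsolar point the surface absorbs S(1−A) and emits σT⁴ per unit area — no factor of 4, since only the local patch is in balance.
T = [2800 × 0.79 / 5.67×10⁻⁸]^(1/4) = (3.90×10¹⁰)^(1/4) = 444 K.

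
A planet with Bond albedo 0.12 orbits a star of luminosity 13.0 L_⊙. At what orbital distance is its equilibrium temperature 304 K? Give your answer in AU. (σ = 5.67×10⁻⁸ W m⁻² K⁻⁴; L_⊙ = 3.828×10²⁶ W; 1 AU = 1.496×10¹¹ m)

d ≈ 2.84 AU

L = 13.0 × 3.828×10²⁶ = 4.98×10²⁷ W.
From T_eq⁴ = L(1−A)/(16πσd²): d = √[L(1−A)/(16πσT_eq⁴)].
d = √[4.98×10²⁷ × 0.88 / (16π × 5.67×10⁻⁸ × (304)⁴)] = 4.24×10¹¹ m = 2.84 AU.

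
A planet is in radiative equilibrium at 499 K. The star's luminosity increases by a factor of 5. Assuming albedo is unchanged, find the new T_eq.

T_eq ∝ L^(1/4) · d^(−1/2).
T′ = 499 × 5^(1/4) = 746 K.

T_eq ≈ 746 K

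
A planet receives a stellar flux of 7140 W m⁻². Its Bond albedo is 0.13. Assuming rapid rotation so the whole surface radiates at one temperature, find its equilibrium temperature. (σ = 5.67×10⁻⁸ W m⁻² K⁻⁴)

T_eq ≈ 407 K

Energy balance: absorbed = emitted ⇒ πR²·S(1−A) = 4πR²·σT_eq⁴, so T_eq⁴ = S(1−A)/(4σ).
T_eq = [7140 × 0.87 / (4 × 5.67×10⁻⁸)]^(1/4) = (2.74×10¹⁰)^(1/4) = 407 K.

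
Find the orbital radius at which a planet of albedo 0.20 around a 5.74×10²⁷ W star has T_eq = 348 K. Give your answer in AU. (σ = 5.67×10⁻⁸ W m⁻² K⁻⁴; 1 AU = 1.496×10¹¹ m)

From T_eq⁴ = L(1−A)/(16πσd²): d = √[L(1−A)/(16πσT_eq⁴)].
d = √[5.74×10²⁷ × 0.80 / (16π × 5.67×10⁻⁸ × (348)⁴)] = 3.31×10¹¹ m = 2.22 AU.

d ≈ 2.22 AU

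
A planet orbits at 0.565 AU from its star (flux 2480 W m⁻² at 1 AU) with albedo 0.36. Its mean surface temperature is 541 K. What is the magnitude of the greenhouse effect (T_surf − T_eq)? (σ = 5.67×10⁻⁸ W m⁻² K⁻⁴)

S = 2480/0.565² = 7769 W m⁻².
T_eq = [S(1−A)/(4σ)]^(1/4) = [7769×0.64/(4×5.67×10⁻⁸)]^(1/4) = 384.8 K.
ΔT = T_surf − T_eq = 541 − 384.8.

ΔT ≈ 156.2 K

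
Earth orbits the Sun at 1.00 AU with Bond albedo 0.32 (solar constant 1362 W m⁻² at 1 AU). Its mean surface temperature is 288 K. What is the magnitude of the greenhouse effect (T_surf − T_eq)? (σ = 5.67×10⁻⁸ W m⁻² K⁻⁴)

S = 1362/1.00² = 1362 W m⁻².
T_eq = [S(1−A)/(4σ)]^(1/4) = [1362×0.68/(4×5.67×10⁻⁸)]^(1/4) = 252.8 K.
ΔT = T_surf − T_eq = 288 − 252.8.

ΔT ≈ 35.2 K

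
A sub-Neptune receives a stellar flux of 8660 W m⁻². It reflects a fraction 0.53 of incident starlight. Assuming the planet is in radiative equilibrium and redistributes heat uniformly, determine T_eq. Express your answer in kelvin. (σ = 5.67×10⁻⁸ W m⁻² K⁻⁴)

Energy balance: absorbed = emitted ⇒ πR²·S(1−A) = 4πR²·σT_eq⁴, so T_eq⁴ = S(1−A)/(4σ).
T_eq = [8660 × 0.47 / (4 × 5.67×10⁻⁸)]^(1/4) = (1.79×10¹⁰)^(1/4) = 366 K.

T_eq ≈ 366 K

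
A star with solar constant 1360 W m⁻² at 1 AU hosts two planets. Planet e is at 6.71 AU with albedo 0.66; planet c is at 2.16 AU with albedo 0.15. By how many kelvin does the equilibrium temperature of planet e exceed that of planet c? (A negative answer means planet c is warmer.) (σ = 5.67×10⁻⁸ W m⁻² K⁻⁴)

ΔT ≈ -99.8 K

T_eq = [S₀(1−A)/(4σd²)]^(1/4), so T ∝ (1−A)^(1/4) / √d.
T₁ = [1360×0.34/(4×5.67×10⁻⁸×6.71²)]^(1/4) = 82.03 K.
T₂ = [1360×0.85/(4×5.67×10⁻⁸×2.16²)]^(1/4) = 181.80 K.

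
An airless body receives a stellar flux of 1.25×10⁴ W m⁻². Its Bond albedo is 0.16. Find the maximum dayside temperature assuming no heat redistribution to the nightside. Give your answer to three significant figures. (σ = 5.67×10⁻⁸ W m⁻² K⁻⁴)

T_ss ≈ 656 K

With no redistribution each surface element balances locally: S(1−A) = σT⁴.
T = [1.25×10⁴ × 0.84 / 5.67×10⁻⁸]^(1/4) = (1.85×10¹¹)^(1/4) = 656 K.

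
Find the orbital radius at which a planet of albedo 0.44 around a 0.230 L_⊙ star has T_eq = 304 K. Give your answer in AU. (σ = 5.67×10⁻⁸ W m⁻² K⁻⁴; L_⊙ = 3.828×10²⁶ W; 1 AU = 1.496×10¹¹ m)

L = 0.230 × 3.828×10²⁶ = 8.80×10²⁵ W.
From T_eq⁴ = L(1−A)/(16πσd²): d = √[L(1−A)/(16πσT_eq⁴)].
d = √[8.80×10²⁵ × 0.56 / (16π × 5.67×10⁻⁸ × (304)⁴)] = 4.50×10¹⁰ m = 0.301 AU.

d ≈ 0.301 AU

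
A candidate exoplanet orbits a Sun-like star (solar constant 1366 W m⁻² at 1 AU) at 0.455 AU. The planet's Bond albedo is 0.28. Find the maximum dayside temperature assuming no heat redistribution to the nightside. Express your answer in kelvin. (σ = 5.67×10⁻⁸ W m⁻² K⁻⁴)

T_ss ≈ 538 K

Flux at 0.455 AU: S = 1366/0.455² = 6600 W m⁻².
With no redistribution each surface element balances locally: S(1−A) = σT⁴.
T = [6600 × 0.72 / 5.67×10⁻⁸]^(1/4) = (8.38×10¹⁰)^(1/4) = 538 K.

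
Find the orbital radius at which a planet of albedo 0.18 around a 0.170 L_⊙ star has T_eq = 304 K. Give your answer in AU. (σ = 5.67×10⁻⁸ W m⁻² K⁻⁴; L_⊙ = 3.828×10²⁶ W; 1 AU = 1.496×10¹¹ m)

L = 0.170 × 3.828×10²⁶ = 6.51×10²⁵ W.
From T_eq⁴ = L(1−A)/(16πσd²): d = √[L(1−A)/(16πσT_eq⁴)].
d = √[6.51×10²⁵ × 0.82 / (16π × 5.67×10⁻⁸ × (304)⁴)] = 4.68×10¹⁰ m = 0.313 AU.

d ≈ 0.313 AU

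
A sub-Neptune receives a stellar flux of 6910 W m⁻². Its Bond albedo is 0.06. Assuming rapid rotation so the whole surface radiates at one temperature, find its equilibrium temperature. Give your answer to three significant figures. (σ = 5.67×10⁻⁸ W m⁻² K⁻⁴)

T_eq ≈ 411 K

Energy balance: absorbed = emitted ⇒ πR²·S(1−A) = 4πR²·σT_eq⁴, so T_eq⁴ = S(1−A)/(4σ).
T_eq = [6910 × 0.94 / (4 × 5.67×10⁻⁸)]^(1/4) = (2.86×10¹⁰)^(1/4) = 411 K.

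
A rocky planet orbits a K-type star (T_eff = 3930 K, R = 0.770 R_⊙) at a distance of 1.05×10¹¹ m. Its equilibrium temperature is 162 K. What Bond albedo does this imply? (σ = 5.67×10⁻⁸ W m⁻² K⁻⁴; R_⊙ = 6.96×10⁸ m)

A ≈ 0.56

R_⋆ = 0.770 × 6.96×10⁸ = 5.36×10⁸ m.
L = 4πR_⋆²σT_⋆⁴ = 4π(5.36×10⁸)² × 5.67×10⁻⁸ × (3930)⁴ = 4.88×10²⁵ W.
S = L/(4πd²) = 352 W m⁻².
From T_eq⁴ = S(1−A)/(4σ): 1−A = 4σT_eq⁴/S.
1−A = 4 × 5.67×10⁻⁸ × (162)⁴ / 352 = 0.443.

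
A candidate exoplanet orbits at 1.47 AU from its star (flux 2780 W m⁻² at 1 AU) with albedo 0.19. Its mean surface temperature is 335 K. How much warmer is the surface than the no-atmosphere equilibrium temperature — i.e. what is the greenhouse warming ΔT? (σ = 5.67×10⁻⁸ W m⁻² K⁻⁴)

S = 2780/1.47² = 1287 W m⁻².
T_eq = [S(1−A)/(4σ)]^(1/4) = [1287×0.81/(4×5.67×10⁻⁸)]^(1/4) = 260.4 K.
ΔT = T_surf − T_eq = 335 − 260.4.

ΔT ≈ 74.6 K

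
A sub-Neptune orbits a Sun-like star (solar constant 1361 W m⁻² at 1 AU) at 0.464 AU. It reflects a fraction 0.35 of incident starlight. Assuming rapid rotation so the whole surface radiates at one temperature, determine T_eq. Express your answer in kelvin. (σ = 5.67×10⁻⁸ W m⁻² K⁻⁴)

T_eq ≈ 367 K

Flux at 0.464 AU: S = 1361/0.464² = 6320 W m⁻².
Energy balance: absorbed = emitted ⇒ πR²·S(1−A) = 4πR²·σT_eq⁴, so T_eq⁴ = S(1−A)/(4σ).
T_eq = [6320 × 0.65 / (4 × 5.67×10⁻⁸)]^(1/4) = (1.81×10¹⁰)^(1/4) = 367 K.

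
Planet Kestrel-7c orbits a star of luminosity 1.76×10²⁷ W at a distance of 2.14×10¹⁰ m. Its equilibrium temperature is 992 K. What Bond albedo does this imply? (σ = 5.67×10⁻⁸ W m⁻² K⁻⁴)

Flux: S = L/(4πd²) = 1.76×10²⁷/(4π×(2.14×10¹⁰)²) = 3.06×10⁵ W m⁻².
From T_eq⁴ = S(1−A)/(4σ): 1−A = 4σT_eq⁴/S.
1−A = 4 × 5.67×10⁻⁸ × (992)⁴ / 3.06×10⁵ = 0.718.

A ≈ 0.28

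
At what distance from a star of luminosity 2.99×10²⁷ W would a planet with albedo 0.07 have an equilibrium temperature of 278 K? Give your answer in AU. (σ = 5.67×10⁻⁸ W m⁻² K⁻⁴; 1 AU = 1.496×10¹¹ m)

From T_eq⁴ = L(1−A)/(16πσd²): d = √[L(1−A)/(16πσT_eq⁴)].
d = √[2.99×10²⁷ × 0.93 / (16π × 5.67×10⁻⁸ × (278)⁴)] = 4.04×10¹¹ m = 2.70 AU.

d ≈ 2.70 AU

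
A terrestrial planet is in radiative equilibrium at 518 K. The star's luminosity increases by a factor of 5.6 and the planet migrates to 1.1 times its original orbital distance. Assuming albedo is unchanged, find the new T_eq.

T_eq ≈ 760 K

T_eq ∝ L^(1/4) · d^(−1/2).
T′ = 518 × 5.6^(1/4) / 1.1^(1/2) = 760 K.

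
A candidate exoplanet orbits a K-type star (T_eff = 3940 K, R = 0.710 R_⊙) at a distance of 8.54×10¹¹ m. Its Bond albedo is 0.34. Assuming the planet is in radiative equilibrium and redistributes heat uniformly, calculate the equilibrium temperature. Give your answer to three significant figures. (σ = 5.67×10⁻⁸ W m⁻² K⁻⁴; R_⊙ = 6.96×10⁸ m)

R_⋆ = 0.710 × 6.96×10⁸ = 4.94×10⁸ m.
L = 4πR_⋆²σT_⋆⁴ = 4π(4.94×10⁸)² × 5.67×10⁻⁸ × (3940)⁴ = 4.19×10²⁵ W.
S = L/(4πd²) = 4.57 W m⁻².
Energy balance: absorbed = emitted ⇒ πR²·S(1−A) = 4πR²·σT_eq⁴, so T_eq⁴ = S(1−A)/(4σ).
T_eq = [4.57 × 0.66 / (4 × 5.67×10⁻⁸)]^(1/4) = (1.33×10⁷)^(1/4) = 60.4 K.

T_eq ≈ 60.4 K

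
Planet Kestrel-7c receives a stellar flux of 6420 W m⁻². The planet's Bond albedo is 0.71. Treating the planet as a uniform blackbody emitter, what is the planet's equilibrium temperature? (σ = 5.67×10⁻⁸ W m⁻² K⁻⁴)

T_eq ≈ 301 K

Energy balance: absorbed = emitted ⇒ πR²·S(1−A) = 4πR²·σT_eq⁴, so T_eq⁴ = S(1−A)/(4σ).
T_eq = [6420 × 0.29 / (4 × 5.67×10⁻⁸)]^(1/4) = (8.21×10⁹)^(1/4) = 301 K.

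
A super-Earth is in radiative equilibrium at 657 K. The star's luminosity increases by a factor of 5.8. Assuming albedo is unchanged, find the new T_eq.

T_eq ∝ L^(1/4) · d^(−1/2).
T′ = 657 × 5.8^(1/4) = 1020 K.

T_eq ≈ 1020 K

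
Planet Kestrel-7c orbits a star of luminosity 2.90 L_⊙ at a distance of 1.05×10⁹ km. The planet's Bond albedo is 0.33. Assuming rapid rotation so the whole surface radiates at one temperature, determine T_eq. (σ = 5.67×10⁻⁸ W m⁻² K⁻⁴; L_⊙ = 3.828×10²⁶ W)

d = 1.05×10⁹ km = 1.05×10¹² m.
L = 2.90 × 3.828×10²⁶ = 1.11×10²⁷ W.
Flux: S = L/(4πd²) = 1.11×10²⁷/(4π×(1.05×10¹²)²) = 80.1 W m⁻².
Energy balance: absorbed = emitted ⇒ πR²·S(1−A) = 4πR²·σT_eq⁴, so T_eq⁴ = S(1−A)/(4σ).
T_eq = [80.1 × 0.67 / (4 × 5.67×10⁻⁸)]^(1/4) = (2.37×10⁸)^(1/4) = 124 K.

T_eq ≈ 124 K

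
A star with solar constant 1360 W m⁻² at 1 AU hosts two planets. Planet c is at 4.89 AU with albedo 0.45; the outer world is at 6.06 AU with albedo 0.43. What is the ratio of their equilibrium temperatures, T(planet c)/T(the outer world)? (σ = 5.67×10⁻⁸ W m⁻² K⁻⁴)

T₁/T₂ ≈ 1.103

T_eq = [S₀(1−A)/(4σd²)]^(1/4), so T ∝ (1−A)^(1/4) / √d.
T₁ = [1360×0.55/(4×5.67×10⁻⁸×4.89²)]^(1/4) = 108.37 K.
T₂ = [1360×0.57/(4×5.67×10⁻⁸×6.06²)]^(1/4) = 98.22 K.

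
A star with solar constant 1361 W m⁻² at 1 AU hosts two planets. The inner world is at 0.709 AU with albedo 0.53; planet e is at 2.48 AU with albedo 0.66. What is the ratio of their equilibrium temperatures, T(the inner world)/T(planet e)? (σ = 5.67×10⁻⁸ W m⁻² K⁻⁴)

T_eq = [S₀(1−A)/(4σd²)]^(1/4), so T ∝ (1−A)^(1/4) / √d.
T₁ = [1361×0.47/(4×5.67×10⁻⁸×0.709²)]^(1/4) = 273.69 K.
T₂ = [1361×0.34/(4×5.67×10⁻⁸×2.48²)]^(1/4) = 134.96 K.

T₁/T₂ ≈ 2.028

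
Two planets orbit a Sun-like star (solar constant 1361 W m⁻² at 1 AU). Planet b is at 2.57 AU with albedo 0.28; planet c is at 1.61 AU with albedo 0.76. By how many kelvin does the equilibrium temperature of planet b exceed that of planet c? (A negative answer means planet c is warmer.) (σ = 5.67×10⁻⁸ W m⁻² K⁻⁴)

T_eq = [S₀(1−A)/(4σd²)]^(1/4), so T ∝ (1−A)^(1/4) / √d.
T₁ = [1361×0.72/(4×5.67×10⁻⁸×2.57²)]^(1/4) = 159.93 K.
T₂ = [1361×0.24/(4×5.67×10⁻⁸×1.61²)]^(1/4) = 153.53 K.

ΔT ≈ 6.4 K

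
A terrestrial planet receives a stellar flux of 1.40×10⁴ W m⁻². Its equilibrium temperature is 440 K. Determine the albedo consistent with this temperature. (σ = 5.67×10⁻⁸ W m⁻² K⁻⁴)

From T_eq⁴ = S(1−A)/(4σ): 1−A = 4σT_eq⁴/S.
1−A = 4 × 5.67×10⁻⁸ × (440)⁴ / 1.40×10⁴ = 0.607.

A ≈ 0.39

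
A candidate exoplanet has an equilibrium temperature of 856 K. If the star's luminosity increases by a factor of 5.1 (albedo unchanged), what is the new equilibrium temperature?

T_eq ∝ L^(1/4) · d^(−1/2).
T′ = 856 × 5.1^(1/4) = 1290 K.

T_eq ≈ 1290 K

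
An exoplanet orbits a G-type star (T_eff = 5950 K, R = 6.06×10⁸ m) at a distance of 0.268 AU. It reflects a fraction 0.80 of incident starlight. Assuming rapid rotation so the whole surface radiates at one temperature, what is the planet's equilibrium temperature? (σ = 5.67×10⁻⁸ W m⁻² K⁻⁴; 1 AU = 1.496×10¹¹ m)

T_eq ≈ 346 K

d = 0.268 AU = 4.01×10¹⁰ m.
L = 4πR_⋆²σT_⋆⁴ = 4π(6.06×10⁸)² × 5.67×10⁻⁸ × (5950)⁴ = 3.28×10²⁶ W.
S = L/(4πd²) = 1.62×10⁴ W m⁻².
Energy balance: absorbed = emitted ⇒ πR²·S(1−A) = 4πR²·σT_eq⁴, so T_eq⁴ = S(1−A)/(4σ).
T_eq = [1.62×10⁴ × 0.20 / (4 × 5.67×10⁻⁸)]^(1/4) = (1.43×10¹⁰)^(1/4) = 346 K.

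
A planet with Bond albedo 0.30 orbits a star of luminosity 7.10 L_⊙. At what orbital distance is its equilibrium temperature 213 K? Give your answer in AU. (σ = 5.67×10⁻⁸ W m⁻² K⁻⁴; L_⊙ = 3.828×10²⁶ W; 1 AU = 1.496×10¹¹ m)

d ≈ 3.81 AU

L = 7.10 × 3.828×10²⁶ = 2.72×10²⁷ W.
From T_eq⁴ = L(1−A)/(16πσd²): d = √[L(1−A)/(16πσT_eq⁴)].
d = √[2.72×10²⁷ × 0.70 / (16π × 5.67×10⁻⁸ × (213)⁴)] = 5.69×10¹¹ m = 3.81 AU.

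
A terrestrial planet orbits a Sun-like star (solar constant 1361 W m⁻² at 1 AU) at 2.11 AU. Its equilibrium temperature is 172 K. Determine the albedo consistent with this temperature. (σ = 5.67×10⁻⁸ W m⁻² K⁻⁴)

A ≈ 0.35

Flux at 2.11 AU: S = 1361/2.11² = 306 W m⁻².
From T_eq⁴ = S(1−A)/(4σ): 1−A = 4σT_eq⁴/S.
1−A = 4 × 5.67×10⁻⁸ × (172)⁴ / 306 = 0.649.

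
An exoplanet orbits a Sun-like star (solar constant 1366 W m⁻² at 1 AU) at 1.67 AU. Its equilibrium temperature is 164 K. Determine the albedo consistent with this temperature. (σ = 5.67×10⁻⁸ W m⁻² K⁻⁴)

Flux at 1.67 AU: S = 1366/1.67² = 490 W m⁻².
From T_eq⁴ = S(1−A)/(4σ): 1−A = 4σT_eq⁴/S.
1−A = 4 × 5.67×10⁻⁸ × (164)⁴ / 490 = 0.335.

A ≈ 0.67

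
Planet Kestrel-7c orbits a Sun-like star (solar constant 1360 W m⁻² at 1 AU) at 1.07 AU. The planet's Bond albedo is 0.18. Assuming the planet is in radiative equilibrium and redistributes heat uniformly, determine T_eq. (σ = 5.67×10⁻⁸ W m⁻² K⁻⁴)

T_eq ≈ 256 K

Flux at 1.07 AU: S = 1360/1.07² = 1190 W m⁻².
Energy balance: absorbed = emitted ⇒ πR²·S(1−A) = 4πR²·σT_eq⁴, so T_eq⁴ = S(1−A)/(4σ).
T_eq = [1190 × 0.82 / (4 × 5.67×10⁻⁸)]^(1/4) = (4.29×10⁹)^(1/4) = 256 K.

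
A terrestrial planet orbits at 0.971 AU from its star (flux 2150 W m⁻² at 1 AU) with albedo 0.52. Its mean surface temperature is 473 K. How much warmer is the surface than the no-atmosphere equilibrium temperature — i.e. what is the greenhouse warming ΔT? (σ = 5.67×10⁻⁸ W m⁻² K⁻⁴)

S = 2150/0.971² = 2280 W m⁻².
T_eq = [S(1−A)/(4σ)]^(1/4) = [2280×0.48/(4×5.67×10⁻⁸)]^(1/4) = 263.6 K.
ΔT = T_surf − T_eq = 473 − 263.6.

ΔT ≈ 209.4 K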